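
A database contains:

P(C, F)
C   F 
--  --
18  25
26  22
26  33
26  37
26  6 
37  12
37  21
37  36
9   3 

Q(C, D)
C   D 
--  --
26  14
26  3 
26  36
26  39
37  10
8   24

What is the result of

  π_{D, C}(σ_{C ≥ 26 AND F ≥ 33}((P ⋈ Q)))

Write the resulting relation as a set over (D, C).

Joining P and Q on C yields {(26, 22, 14), (26, 22, 3), (26, 22, 36), (26, 22, 39), (26, 33, 14), (26, 33, 3), (26, 33, 36), (26, 33, 39), (26, 37, 14), (26, 37, 3), (26, 37, 36), (26, 37, 39), (26, 6, 14), (26, 6, 3), (26, 6, 36), (26, 6, 39), (37, 12, 10), (37, 21, 10), (37, 36, 10)}.
σ[C ≥ 26 AND F ≥ 33]: keep tuples satisfying C ≥ 26 AND F ≥ 33 → {(26, 33, 14), (26, 33, 3), (26, 33, 36), (26, 33, 39), (26, 37, 14), (26, 37, 3), (26, 37, 36), (26, 37, 39), (37, 36, 10)}
π_{D, C} gives {(10, 37), (14, 26), (3, 26), (36, 26), (39, 26)} (4 duplicate(s) eliminated).

{(10, 37), (14, 26), (3, 26), (36, 26), (39, 26)}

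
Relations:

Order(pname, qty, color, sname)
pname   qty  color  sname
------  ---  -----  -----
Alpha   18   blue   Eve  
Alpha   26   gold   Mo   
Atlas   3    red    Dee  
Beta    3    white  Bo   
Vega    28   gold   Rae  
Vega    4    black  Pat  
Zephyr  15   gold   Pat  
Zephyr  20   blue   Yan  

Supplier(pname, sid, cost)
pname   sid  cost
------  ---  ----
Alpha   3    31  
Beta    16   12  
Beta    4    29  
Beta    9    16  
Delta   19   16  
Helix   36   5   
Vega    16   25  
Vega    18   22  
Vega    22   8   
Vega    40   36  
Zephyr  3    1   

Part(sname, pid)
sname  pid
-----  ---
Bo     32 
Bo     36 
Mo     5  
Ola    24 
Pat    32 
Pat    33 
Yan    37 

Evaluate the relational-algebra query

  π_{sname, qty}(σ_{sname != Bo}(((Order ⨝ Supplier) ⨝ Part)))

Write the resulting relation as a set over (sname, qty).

Order ⋈ Supplier (natural join on pname): {(Alpha, 18, blue, Eve, 3, 31), (Alpha, 26, gold, Mo, 3, 31), (Beta, 3, white, Bo, 16, 12), (Beta, 3, white, Bo, 4, 29), (Beta, 3, white, Bo, 9, 16), (Vega, 28, gold, Rae, 16, 25), (Vega, 28, gold, Rae, 18, 22), (Vega, 28, gold, Rae, 22, 8), (Vega, 28, gold, Rae, 40, 36), (Vega, 4, black, Pat, 16, 25), (Vega, 4, black, Pat, 18, 22), (Vega, 4, black, Pat, 22, 8), (Vega, 4, black, Pat, 40, 36), (Zephyr, 15, gold, Pat, 3, 1), (Zephyr, 20, blue, Yan, 3, 1)}
(Order ⨝ Supplier) ⋈ Part (natural join on sname): {(Alpha, 26, gold, Mo, 3, 31, 5), (Beta, 3, white, Bo, 16, 12, 32), (Beta, 3, white, Bo, 16, 12, 36), (Beta, 3, white, Bo, 4, 29, 32), (Beta, 3, white, Bo, 4, 29, 36), (Beta, 3, white, Bo, 9, 16, 32), (Beta, 3, white, Bo, 9, 16, 36), (Vega, 4, black, Pat, 16, 25, 32), (Vega, 4, black, Pat, 16, 25, 33), (Vega, 4, black, Pat, 18, 22, 32), (Vega, 4, black, Pat, 18, 22, 33), (Vega, 4, black, Pat, 22, 8, 32), (Vega, 4, black, Pat, 22, 8, 33), (Vega, 4, black, Pat, 40, 36, 32), (Vega, 4, black, Pat, 40, 36, 33), (Zephyr, 15, gold, Pat, 3, 1, 32), (Zephyr, 15, gold, Pat, 3, 1, 33), (Zephyr, 20, blue, Yan, 3, 1, 37)}
σ[sname != Bo]: keep tuples satisfying sname != Bo → {(Alpha, 26, gold, Mo, 3, 31, 5), (Vega, 4, black, Pat, 16, 25, 32), (Vega, 4, black, Pat, 16, 25, 33), (Vega, 4, black, Pat, 18, 22, 32), (Vega, 4, black, Pat, 18, 22, 33), (Vega, 4, black, Pat, 22, 8, 32), (Vega, 4, black, Pat, 22, 8, 33), (Vega, 4, black, Pat, 40, 36, 32), (Vega, 4, black, Pat, 40, 36, 33), (Zephyr, 15, gold, Pat, 3, 1, 32), (Zephyr, 15, gold, Pat, 3, 1, 33), (Zephyr, 20, blue, Yan, 3, 1, 37)}
Projecting to sname, qty (8 duplicate(s) eliminated): {(Mo, 26), (Pat, 15), (Pat, 4), (Yan, 20)}

{(Mo, 26), (Pat, 15), (Pat, 4), (Yan, 20)}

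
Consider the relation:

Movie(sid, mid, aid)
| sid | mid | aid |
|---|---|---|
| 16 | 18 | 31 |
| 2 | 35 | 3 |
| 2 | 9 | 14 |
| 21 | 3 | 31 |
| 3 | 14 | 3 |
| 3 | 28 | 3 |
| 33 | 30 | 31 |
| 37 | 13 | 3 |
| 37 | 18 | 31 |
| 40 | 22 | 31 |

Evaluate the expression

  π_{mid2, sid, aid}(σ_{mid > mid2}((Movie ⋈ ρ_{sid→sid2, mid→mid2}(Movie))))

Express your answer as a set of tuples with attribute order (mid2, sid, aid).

ρ[sid→sid2, mid→mid2]: schema becomes (sid2, mid2, aid); tuples unchanged.
Natural join on aid: {(16, 18, 31, 16, 18), (16, 18, 31, 21, 3), (16, 18, 31, 33, 30), (16, 18, 31, 37, 18), (16, 18, 31, 40, 22), (2, 35, 3, 2, 35), (2, 35, 3, 3, 14), (2, 35, 3, 3, 28), (2, 35, 3, 37, 13), (2, 9, 14, 2, 9), (21, 3, 31, 16, 18), (21, 3, 31, 21, 3), (21, 3, 31, 33, 30), (21, 3, 31, 37, 18), (21, 3, 31, 40, 22), (3, 14, 3, 2, 35), (3, 14, 3, 3, 14), (3, 14, 3, 3, 28), (3, 14, 3, 37, 13), (3, 28, 3, 2, 35), (3, 28, 3, 3, 14), (3, 28, 3, 3, 28), (3, 28, 3, 37, 13), (33, 30, 31, 16, 18), (33, 30, 31, 21, 3), (33, 30, 31, 33, 30), (33, 30, 31, 37, 18), (33, 30, 31, 40, 22), (37, 13, 3, 2, 35), (37, 13, 3, 3, 14), (37, 13, 3, 3, 28), (37, 13, 3, 37, 13), (37, 18, 31, 16, 18), (37, 18, 31, 21, 3), (37, 18, 31, 33, 30), (37, 18, 31, 37, 18), (37, 18, 31, 40, 22), (40, 22, 31, 16, 18), (40, 22, 31, 21, 3), (40, 22, 31, 33, 30), (40, 22, 31, 37, 18), (40, 22, 31, 40, 22)}
Apply σ_{mid > mid2}; surviving tuples: {(16, 18, 31, 21, 3), (2, 35, 3, 3, 14), (2, 35, 3, 3, 28), (2, 35, 3, 37, 13), (3, 14, 3, 37, 13), (3, 28, 3, 3, 14), (3, 28, 3, 37, 13), (33, 30, 31, 16, 18), (33, 30, 31, 21, 3), (33, 30, 31, 37, 18), (33, 30, 31, 40, 22), (37, 18, 31, 21, 3), (40, 22, 31, 16, 18), (40, 22, 31, 21, 3), (40, 22, 31, 37, 18)}
π[mid2, sid, aid]: project onto (mid2, sid, aid) (3 duplicate(s) eliminated) → {(13, 2, 3), (13, 3, 3), (14, 2, 3), (14, 3, 3), (18, 33, 31), (18, 40, 31), (22, 33, 31), (28, 2, 3), (3, 16, 31), (3, 33, 31), (3, 37, 31), (3, 40, 31)}

{(13, 2, 3), (13, 3, 3), (14, 2, 3), (14, 3, 3), (18, 33, 31), (18, 40, 31), (22, 33, 31), (28, 2, 3), (3, 16, 31), (3, 33, 31), (3, 37, 31), (3, 40, 31)}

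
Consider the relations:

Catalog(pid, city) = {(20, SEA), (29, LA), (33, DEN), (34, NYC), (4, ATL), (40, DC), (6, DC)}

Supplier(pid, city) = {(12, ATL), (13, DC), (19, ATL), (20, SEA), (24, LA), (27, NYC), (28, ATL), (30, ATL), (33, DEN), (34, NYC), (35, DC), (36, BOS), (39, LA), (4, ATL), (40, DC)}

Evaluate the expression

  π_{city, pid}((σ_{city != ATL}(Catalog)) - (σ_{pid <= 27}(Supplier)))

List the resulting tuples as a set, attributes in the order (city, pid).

{(DC, 40), (DC, 6), (DEN, 33), (LA, 29), (NYC, 34)}

Selection city != ATL: {(20, SEA), (29, LA), (33, DEN), (34, NYC), (40, DC), (6, DC)}
Selection pid <= 27: {(12, ATL), (13, DC), (19, ATL), (20, SEA), (24, LA), (27, NYC), (4, ATL)}
Set difference of the two operands is {(29, LA), (33, DEN), (34, NYC), (40, DC), (6, DC)}.
Projecting to city, pid: {(DC, 40), (DC, 6), (DEN, 33), (LA, 29), (NYC, 34)}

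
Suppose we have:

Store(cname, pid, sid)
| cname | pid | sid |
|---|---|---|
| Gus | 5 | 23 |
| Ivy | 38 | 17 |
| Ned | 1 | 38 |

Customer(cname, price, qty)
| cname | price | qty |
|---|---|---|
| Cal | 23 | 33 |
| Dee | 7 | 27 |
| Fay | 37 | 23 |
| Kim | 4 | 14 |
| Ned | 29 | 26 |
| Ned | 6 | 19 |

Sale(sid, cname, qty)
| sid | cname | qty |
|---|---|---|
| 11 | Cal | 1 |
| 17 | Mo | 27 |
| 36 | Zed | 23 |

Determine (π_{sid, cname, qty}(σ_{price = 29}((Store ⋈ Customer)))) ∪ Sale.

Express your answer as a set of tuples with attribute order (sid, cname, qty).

{(11, Cal, 1), (17, Mo, 27), (36, Zed, 23), (38, Ned, 26)}

Natural join on cname: {(Ned, 1, 38, 29, 26), (Ned, 1, 38, 6, 19)}
Filtering on price = 29 leaves {(Ned, 1, 38, 29, 26)}.
π_{sid, cname, qty} gives {(38, Ned, 26)}.
Taking the union: {(11, Cal, 1), (17, Mo, 27), (36, Zed, 23), (38, Ned, 26)}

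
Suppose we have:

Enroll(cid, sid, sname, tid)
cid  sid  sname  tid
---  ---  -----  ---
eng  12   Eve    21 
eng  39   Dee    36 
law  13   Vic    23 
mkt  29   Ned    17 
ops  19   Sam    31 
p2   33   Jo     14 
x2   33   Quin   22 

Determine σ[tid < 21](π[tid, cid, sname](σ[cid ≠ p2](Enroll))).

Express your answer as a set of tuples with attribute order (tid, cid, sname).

{(17, mkt, Ned)}

Apply σ_{cid ≠ p2}; surviving tuples: {(eng, 12, Eve, 21), (eng, 39, Dee, 36), (law, 13, Vic, 23), (mkt, 29, Ned, 17), (ops, 19, Sam, 31), (x2, 33, Quin, 22)}
π[tid, cid, sname]: project onto (tid, cid, sname) → {(17, mkt, Ned), (21, eng, Eve), (22, x2, Quin), (23, law, Vic), (31, ops, Sam), (36, eng, Dee)}
Apply σ_{tid < 21}; surviving tuples: {(17, mkt, Ned)}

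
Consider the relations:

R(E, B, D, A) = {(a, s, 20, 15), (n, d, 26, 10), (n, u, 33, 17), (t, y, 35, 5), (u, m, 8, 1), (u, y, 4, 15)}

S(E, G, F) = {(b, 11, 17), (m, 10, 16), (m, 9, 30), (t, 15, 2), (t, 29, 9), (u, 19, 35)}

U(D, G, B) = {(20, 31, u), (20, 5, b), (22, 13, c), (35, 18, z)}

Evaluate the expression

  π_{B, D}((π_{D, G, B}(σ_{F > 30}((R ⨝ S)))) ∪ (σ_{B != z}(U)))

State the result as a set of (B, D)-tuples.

{(b, 20), (c, 22), (m, 8), (u, 20), (y, 4)}

Joining R and S on E yields {(t, y, 35, 5, 15, 2), (t, y, 35, 5, 29, 9), (u, m, 8, 1, 19, 35), (u, y, 4, 15, 19, 35)}.
σ[F > 30]: keep tuples satisfying F > 30 → {(u, m, 8, 1, 19, 35), (u, y, 4, 15, 19, 35)}
Projecting to D, G, B: {(4, 19, y), (8, 19, m)}
σ[B != z]: keep tuples satisfying B != z → {(20, 31, u), (20, 5, b), (22, 13, c)}
Set union of the two operands is {(20, 31, u), (20, 5, b), (22, 13, c), (4, 19, y), (8, 19, m)}.
Projecting to B, D: {(b, 20), (c, 22), (m, 8), (u, 20), (y, 4)}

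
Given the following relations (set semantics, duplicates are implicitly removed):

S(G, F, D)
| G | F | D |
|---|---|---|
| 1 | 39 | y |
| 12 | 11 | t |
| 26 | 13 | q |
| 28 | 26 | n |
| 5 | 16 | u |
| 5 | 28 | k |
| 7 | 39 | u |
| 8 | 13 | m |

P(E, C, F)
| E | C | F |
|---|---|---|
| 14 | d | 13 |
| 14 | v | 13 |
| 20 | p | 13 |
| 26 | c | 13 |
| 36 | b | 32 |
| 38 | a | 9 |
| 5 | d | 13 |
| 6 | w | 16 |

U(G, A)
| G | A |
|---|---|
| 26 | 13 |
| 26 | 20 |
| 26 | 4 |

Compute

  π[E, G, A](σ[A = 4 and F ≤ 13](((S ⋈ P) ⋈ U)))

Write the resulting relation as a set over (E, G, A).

{(14, 26, 4), (20, 26, 4), (26, 26, 4), (5, 26, 4)}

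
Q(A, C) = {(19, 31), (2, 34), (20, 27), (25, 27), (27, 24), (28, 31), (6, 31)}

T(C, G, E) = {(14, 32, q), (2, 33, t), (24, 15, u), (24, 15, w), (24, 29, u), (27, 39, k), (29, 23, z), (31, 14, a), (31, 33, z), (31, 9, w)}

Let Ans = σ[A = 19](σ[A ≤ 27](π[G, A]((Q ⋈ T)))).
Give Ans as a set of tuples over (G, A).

Q ⋈ T (natural join on C): {(19, 31, 14, a), (19, 31, 33, z), (19, 31, 9, w), (20, 27, 39, k), (25, 27, 39, k), (27, 24, 15, u), (27, 24, 15, w), (27, 24, 29, u), (28, 31, 14, a), (28, 31, 33, z), (28, 31, 9, w), (6, 31, 14, a), (6, 31, 33, z), (6, 31, 9, w)}
Keep only column(s) G, A (1 duplicate(s) eliminated): {(14, 19), (14, 28), (14, 6), (15, 27), (29, 27), (33, 19), (33, 28), (33, 6), (39, 20), (39, 25), (9, 19), (9, 28), (9, 6)}
σ[A ≤ 27]: keep tuples satisfying A ≤ 27 → {(14, 19), (14, 6), (15, 27), (29, 27), (33, 19), (33, 6), (39, 20), (39, 25), (9, 19), (9, 6)}
σ[A = 19]: keep tuples satisfying A = 19 → {(14, 19), (33, 19), (9, 19)}

{(14, 19), (33, 19), (9, 19)}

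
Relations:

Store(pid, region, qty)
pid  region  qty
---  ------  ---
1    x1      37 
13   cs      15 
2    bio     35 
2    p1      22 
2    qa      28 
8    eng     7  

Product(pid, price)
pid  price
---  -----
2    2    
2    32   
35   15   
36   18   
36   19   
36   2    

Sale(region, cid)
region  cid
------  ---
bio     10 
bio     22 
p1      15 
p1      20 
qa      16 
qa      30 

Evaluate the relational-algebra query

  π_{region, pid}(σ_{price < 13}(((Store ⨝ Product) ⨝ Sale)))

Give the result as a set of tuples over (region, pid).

{(bio, 2), (p1, 2), (qa, 2)}

Natural join on pid: {(2, bio, 35, 2), (2, bio, 35, 32), (2, p1, 22, 2), (2, p1, 22, 32), (2, qa, 28, 2), (2, qa, 28, 32)}
Natural join on region: {(2, bio, 35, 2, 10), (2, bio, 35, 2, 22), (2, bio, 35, 32, 10), (2, bio, 35, 32, 22), (2, p1, 22, 2, 15), (2, p1, 22, 2, 20), (2, p1, 22, 32, 15), (2, p1, 22, 32, 20), (2, qa, 28, 2, 16), (2, qa, 28, 2, 30), (2, qa, 28, 32, 16), (2, qa, 28, 32, 30)}
Apply σ_{price < 13}; surviving tuples: {(2, bio, 35, 2, 10), (2, bio, 35, 2, 22), (2, p1, 22, 2, 15), (2, p1, 22, 2, 20), (2, qa, 28, 2, 16), (2, qa, 28, 2, 30)}
Keep only column(s) region, pid (3 duplicate(s) eliminated): {(bio, 2), (p1, 2), (qa, 2)}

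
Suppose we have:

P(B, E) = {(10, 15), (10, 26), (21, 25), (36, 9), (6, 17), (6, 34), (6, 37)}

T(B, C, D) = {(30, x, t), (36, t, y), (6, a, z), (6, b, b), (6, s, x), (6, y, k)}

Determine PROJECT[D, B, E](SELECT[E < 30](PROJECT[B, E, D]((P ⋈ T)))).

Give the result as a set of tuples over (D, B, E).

{(b, 6, 17), (k, 6, 17), (x, 6, 17), (y, 36, 9), (z, 6, 17)}

Joining P and T on B yields {(36, 9, t, y), (6, 17, a, z), (6, 17, b, b), (6, 17, s, x), (6, 17, y, k), (6, 34, a, z), (6, 34, b, b), (6, 34, s, x), (6, 34, y, k), (6, 37, a, z), (6, 37, b, b), (6, 37, s, x), (6, 37, y, k)}.
Keep only column(s) B, E, D: {(36, 9, y), (6, 17, b), (6, 17, k), (6, 17, x), (6, 17, z), (6, 34, b), (6, 34, k), (6, 34, x), (6, 34, z), (6, 37, b), (6, 37, k), (6, 37, x), (6, 37, z)}
Selection E < 30: {(36, 9, y), (6, 17, b), (6, 17, k), (6, 17, x), (6, 17, z)}
Keep only column(s) D, B, E: {(b, 6, 17), (k, 6, 17), (x, 6, 17), (y, 36, 9), (z, 6, 17)}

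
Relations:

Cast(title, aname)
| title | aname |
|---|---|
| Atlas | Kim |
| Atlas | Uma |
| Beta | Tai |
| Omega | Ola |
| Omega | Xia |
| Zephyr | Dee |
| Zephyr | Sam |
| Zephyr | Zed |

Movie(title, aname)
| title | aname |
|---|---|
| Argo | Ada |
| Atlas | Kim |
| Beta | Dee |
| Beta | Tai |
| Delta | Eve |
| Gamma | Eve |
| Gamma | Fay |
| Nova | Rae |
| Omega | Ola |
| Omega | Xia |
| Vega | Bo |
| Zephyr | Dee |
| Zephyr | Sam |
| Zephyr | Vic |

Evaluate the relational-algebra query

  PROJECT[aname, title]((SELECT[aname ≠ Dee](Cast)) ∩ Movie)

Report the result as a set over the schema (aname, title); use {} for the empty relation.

{(Kim, Atlas), (Ola, Omega), (Sam, Zephyr), (Tai, Beta), (Xia, Omega)}

σ[aname ≠ Dee]: keep tuples satisfying aname ≠ Dee → {(Atlas, Kim), (Atlas, Uma), (Beta, Tai), (Omega, Ola), (Omega, Xia), (Zephyr, Sam), (Zephyr, Zed)}
Set intersection of the two operands is {(Atlas, Kim), (Beta, Tai), (Omega, Ola), (Omega, Xia), (Zephyr, Sam)}.
π_{aname, title} gives {(Kim, Atlas), (Ola, Omega), (Sam, Zephyr), (Tai, Beta), (Xia, Omega)}.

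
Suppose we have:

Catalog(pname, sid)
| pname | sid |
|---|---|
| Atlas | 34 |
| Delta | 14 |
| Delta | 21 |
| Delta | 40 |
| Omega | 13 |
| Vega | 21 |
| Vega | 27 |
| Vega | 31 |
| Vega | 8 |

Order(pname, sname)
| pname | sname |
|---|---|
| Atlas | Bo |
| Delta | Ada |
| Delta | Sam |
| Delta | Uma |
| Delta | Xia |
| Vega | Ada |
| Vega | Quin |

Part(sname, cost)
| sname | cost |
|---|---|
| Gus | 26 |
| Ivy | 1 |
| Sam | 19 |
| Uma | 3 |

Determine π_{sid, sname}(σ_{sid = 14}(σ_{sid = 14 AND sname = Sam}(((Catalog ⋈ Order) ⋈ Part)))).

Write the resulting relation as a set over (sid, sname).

{(14, Sam)}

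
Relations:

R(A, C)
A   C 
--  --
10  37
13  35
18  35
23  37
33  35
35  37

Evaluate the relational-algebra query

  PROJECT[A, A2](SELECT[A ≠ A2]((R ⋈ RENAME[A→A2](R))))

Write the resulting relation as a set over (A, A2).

ρ[A→A2]: schema becomes (A2, C); tuples unchanged.
Natural join on C: {(10, 37, 10), (10, 37, 23), (10, 37, 35), (13, 35, 13), (13, 35, 18), (13, 35, 33), (18, 35, 13), (18, 35, 18), (18, 35, 33), (23, 37, 10), (23, 37, 23), (23, 37, 35), (33, 35, 13), (33, 35, 18), (33, 35, 33), (35, 37, 10), (35, 37, 23), (35, 37, 35)}
Filtering on A ≠ A2 leaves {(10, 37, 23), (10, 37, 35), (13, 35, 18), (13, 35, 33), (18, 35, 13), (18, 35, 33), (23, 37, 10), (23, 37, 35), (33, 35, 13), (33, 35, 18), (35, 37, 10), (35, 37, 23)}.
Keep only column(s) A, A2: {(10, 23), (10, 35), (13, 18), (13, 33), (18, 13), (18, 33), (23, 10), (23, 35), (33, 13), (33, 18), (35, 10), (35, 23)}

{(10, 23), (10, 35), (13, 18), (13, 33), (18, 13), (18, 33), (23, 10), (23, 35), (33, 13), (33, 18), (35, 10), (35, 23)}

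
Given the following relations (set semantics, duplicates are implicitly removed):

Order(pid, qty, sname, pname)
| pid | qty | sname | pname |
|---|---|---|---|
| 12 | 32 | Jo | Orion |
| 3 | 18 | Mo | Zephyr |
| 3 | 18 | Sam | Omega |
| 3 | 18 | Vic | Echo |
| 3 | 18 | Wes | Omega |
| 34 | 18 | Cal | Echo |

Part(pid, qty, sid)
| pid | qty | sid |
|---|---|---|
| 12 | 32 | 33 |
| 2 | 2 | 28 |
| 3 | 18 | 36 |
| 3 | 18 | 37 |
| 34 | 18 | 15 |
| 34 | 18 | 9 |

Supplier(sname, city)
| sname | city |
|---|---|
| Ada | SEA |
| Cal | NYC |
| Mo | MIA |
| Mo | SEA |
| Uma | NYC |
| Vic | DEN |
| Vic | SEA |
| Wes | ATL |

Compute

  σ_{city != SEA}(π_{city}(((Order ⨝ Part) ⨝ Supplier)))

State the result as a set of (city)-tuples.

{ATL, DEN, MIA, NYC}

Natural join on pid, qty: {(12, 32, Jo, Orion, 33), (3, 18, Mo, Zephyr, 36), (3, 18, Mo, Zephyr, 37), (3, 18, Sam, Omega, 36), (3, 18, Sam, Omega, 37), (3, 18, Vic, Echo, 36), (3, 18, Vic, Echo, 37), (3, 18, Wes, Omega, 36), (3, 18, Wes, Omega, 37), (34, 18, Cal, Echo, 15), (34, 18, Cal, Echo, 9)}
Natural join on sname: {(3, 18, Mo, Zephyr, 36, MIA), (3, 18, Mo, Zephyr, 36, SEA), (3, 18, Mo, Zephyr, 37, MIA), (3, 18, Mo, Zephyr, 37, SEA), (3, 18, Vic, Echo, 36, DEN), (3, 18, Vic, Echo, 36, SEA), (3, 18, Vic, Echo, 37, DEN), (3, 18, Vic, Echo, 37, SEA), (3, 18, Wes, Omega, 36, ATL), (3, 18, Wes, Omega, 37, ATL), (34, 18, Cal, Echo, 15, NYC), (34, 18, Cal, Echo, 9, NYC)}
π_{city} gives {ATL, DEN, MIA, NYC, SEA} (7 duplicate(s) eliminated).
Filtering on city != SEA leaves {ATL, DEN, MIA, NYC}.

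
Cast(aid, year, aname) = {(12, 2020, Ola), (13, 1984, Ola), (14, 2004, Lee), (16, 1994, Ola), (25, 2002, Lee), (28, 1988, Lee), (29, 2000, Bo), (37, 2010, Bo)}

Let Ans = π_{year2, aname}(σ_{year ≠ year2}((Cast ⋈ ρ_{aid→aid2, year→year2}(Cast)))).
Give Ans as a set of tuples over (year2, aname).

{(1984, Ola), (1988, Lee), (1994, Ola), (2000, Bo), (2002, Lee), (2004, Lee), (2010, Bo), (2020, Ola)}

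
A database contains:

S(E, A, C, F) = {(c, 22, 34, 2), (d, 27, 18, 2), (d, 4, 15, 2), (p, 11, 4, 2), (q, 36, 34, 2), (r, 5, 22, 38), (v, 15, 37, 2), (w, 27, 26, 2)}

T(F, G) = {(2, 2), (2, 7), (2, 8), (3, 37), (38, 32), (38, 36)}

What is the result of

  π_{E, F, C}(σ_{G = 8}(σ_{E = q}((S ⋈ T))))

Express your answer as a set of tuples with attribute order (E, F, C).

{(q, 2, 34)}

S ⋈ T (natural join on F): {(c, 22, 34, 2, 2), (c, 22, 34, 2, 7), (c, 22, 34, 2, 8), (d, 27, 18, 2, 2), (d, 27, 18, 2, 7), (d, 27, 18, 2, 8), (d, 4, 15, 2, 2), (d, 4, 15, 2, 7), (d, 4, 15, 2, 8), (p, 11, 4, 2, 2), (p, 11, 4, 2, 7), (p, 11, 4, 2, 8), (q, 36, 34, 2, 2), (q, 36, 34, 2, 7), (q, 36, 34, 2, 8), (r, 5, 22, 38, 32), (r, 5, 22, 38, 36), (v, 15, 37, 2, 2), (v, 15, 37, 2, 7), (v, 15, 37, 2, 8), (w, 27, 26, 2, 2), (w, 27, 26, 2, 7), (w, 27, 26, 2, 8)}
σ[E = q]: keep tuples satisfying E = q → {(q, 36, 34, 2, 2), (q, 36, 34, 2, 7), (q, 36, 34, 2, 8)}
σ[G = 8]: keep tuples satisfying G = 8 → {(q, 36, 34, 2, 8)}
π[E, F, C]: project onto (E, F, C) → {(q, 2, 34)}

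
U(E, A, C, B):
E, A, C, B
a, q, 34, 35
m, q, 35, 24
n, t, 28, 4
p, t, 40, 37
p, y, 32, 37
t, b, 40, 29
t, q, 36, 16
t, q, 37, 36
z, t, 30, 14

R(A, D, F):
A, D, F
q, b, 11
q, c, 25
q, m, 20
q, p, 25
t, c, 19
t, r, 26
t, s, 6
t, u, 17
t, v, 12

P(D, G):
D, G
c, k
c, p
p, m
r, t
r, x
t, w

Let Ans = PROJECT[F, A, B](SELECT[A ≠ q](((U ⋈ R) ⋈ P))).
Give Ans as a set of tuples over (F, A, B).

{(19, t, 14), (19, t, 37), (19, t, 4), (26, t, 14), (26, t, 37), (26, t, 4)}

U ⋈ R (natural join on A): {(a, q, 34, 35, b, 11), (a, q, 34, 35, c, 25), (a, q, 34, 35, m, 20), (a, q, 34, 35, p, 25), (m, q, 35, 24, b, 11), (m, q, 35, 24, c, 25), (m, q, 35, 24, m, 20), (m, q, 35, 24, p, 25), (n, t, 28, 4, c, 19), (n, t, 28, 4, r, 26), (n, t, 28, 4, s, 6), (n, t, 28, 4, u, 17), (n, t, 28, 4, v, 12), (p, t, 40, 37, c, 19), (p, t, 40, 37, r, 26), (p, t, 40, 37, s, 6), (p, t, 40, 37, u, 17), (p, t, 40, 37, v, 12), (t, q, 36, 16, b, 11), (t, q, 36, 16, c, 25), (t, q, 36, 16, m, 20), (t, q, 36, 16, p, 25), (t, q, 37, 36, b, 11), (t, q, 37, 36, c, 25), (t, q, 37, 36, m, 20), (t, q, 37, 36, p, 25), (z, t, 30, 14, c, 19), (z, t, 30, 14, r, 26), (z, t, 30, 14, s, 6), (z, t, 30, 14, u, 17), (z, t, 30, 14, v, 12)}
(U ⋈ R) ⋈ P (natural join on D): {(a, q, 34, 35, c, 25, k), (a, q, 34, 35, c, 25, p), (a, q, 34, 35, p, 25, m), (m, q, 35, 24, c, 25, k), (m, q, 35, 24, c, 25, p), (m, q, 35, 24, p, 25, m), (n, t, 28, 4, c, 19, k), (n, t, 28, 4, c, 19, p), (n, t, 28, 4, r, 26, t), (n, t, 28, 4, r, 26, x), (p, t, 40, 37, c, 19, k), (p, t, 40, 37, c, 19, p), (p, t, 40, 37, r, 26, t), (p, t, 40, 37, r, 26, x), (t, q, 36, 16, c, 25, k), (t, q, 36, 16, c, 25, p), (t, q, 36, 16, p, 25, m), (t, q, 37, 36, c, 25, k), (t, q, 37, 36, c, 25, p), (t, q, 37, 36, p, 25, m), (z, t, 30, 14, c, 19, k), (z, t, 30, 14, c, 19, p), (z, t, 30, 14, r, 26, t), (z, t, 30, 14, r, 26, x)}
Selection A ≠ q: {(n, t, 28, 4, c, 19, k), (n, t, 28, 4, c, 19, p), (n, t, 28, 4, r, 26, t), (n, t, 28, 4, r, 26, x), (p, t, 40, 37, c, 19, k), (p, t, 40, 37, c, 19, p), (p, t, 40, 37, r, 26, t), (p, t, 40, 37, r, 26, x), (z, t, 30, 14, c, 19, k), (z, t, 30, 14, c, 19, p), (z, t, 30, 14, r, 26, t), (z, t, 30, 14, r, 26, x)}
Projecting to F, A, B (6 duplicate(s) eliminated): {(19, t, 14), (19, t, 37), (19, t, 4), (26, t, 14), (26, t, 37), (26, t, 4)}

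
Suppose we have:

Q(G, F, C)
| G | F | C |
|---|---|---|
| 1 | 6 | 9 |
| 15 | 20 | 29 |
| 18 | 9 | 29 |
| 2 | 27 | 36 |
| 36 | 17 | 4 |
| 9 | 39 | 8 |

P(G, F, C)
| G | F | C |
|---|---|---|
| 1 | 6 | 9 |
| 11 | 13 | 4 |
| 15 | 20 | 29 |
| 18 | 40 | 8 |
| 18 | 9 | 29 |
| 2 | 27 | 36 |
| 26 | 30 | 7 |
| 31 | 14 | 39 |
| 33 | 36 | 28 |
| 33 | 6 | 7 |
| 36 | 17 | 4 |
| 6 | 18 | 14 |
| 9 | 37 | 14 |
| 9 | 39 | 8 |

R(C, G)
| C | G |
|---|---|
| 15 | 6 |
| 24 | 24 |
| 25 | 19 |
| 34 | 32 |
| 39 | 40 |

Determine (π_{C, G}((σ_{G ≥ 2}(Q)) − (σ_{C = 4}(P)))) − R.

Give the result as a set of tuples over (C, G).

Filtering on G ≥ 2 leaves {(15, 20, 29), (18, 9, 29), (2, 27, 36), (36, 17, 4), (9, 39, 8)}.
Filtering on C = 4 leaves {(11, 13, 4), (36, 17, 4)}.
Difference: {(15, 20, 29), (18, 9, 29), (2, 27, 36), (36, 17, 4), (9, 39, 8)} with {(11, 13, 4), (36, 17, 4)} → {(15, 20, 29), (18, 9, 29), (2, 27, 36), (9, 39, 8)}
π[C, G]: project onto (C, G) → {(29, 15), (29, 18), (36, 2), (8, 9)}
Difference: {(29, 15), (29, 18), (36, 2), (8, 9)} with {(15, 6), (24, 24), (25, 19), (34, 32), (39, 40)} → {(29, 15), (29, 18), (36, 2), (8, 9)}

{(29, 15), (29, 18), (36, 2), (8, 9)}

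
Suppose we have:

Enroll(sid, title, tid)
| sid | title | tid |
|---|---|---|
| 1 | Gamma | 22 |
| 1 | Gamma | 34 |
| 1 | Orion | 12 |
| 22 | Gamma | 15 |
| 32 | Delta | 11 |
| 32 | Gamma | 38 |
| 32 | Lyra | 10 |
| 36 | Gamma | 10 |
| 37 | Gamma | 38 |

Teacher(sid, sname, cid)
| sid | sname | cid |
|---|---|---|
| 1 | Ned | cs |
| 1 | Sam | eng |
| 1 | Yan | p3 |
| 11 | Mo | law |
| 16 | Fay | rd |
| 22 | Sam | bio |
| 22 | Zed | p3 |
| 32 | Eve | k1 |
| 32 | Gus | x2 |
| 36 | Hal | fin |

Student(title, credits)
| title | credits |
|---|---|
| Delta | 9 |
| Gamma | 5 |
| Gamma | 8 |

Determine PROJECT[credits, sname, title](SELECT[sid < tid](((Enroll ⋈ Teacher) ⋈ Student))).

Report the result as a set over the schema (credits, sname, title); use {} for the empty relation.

{(5, Eve, Gamma), (5, Gus, Gamma), (5, Ned, Gamma), (5, Sam, Gamma), (5, Yan, Gamma), (8, Eve, Gamma), (8, Gus, Gamma), (8, Ned, Gamma), (8, Sam, Gamma), (8, Yan, Gamma)}

Joining Enroll and Teacher on sid yields {(1, Gamma, 22, Ned, cs), (1, Gamma, 22, Sam, eng), (1, Gamma, 22, Yan, p3), (1, Gamma, 34, Ned, cs), (1, Gamma, 34, Sam, eng), (1, Gamma, 34, Yan, p3), (1, Orion, 12, Ned, cs), (1, Orion, 12, Sam, eng), (1, Orion, 12, Yan, p3), (22, Gamma, 15, Sam, bio), (22, Gamma, 15, Zed, p3), (32, Delta, 11, Eve, k1), (32, Delta, 11, Gus, x2), (32, Gamma, 38, Eve, k1), (32, Gamma, 38, Gus, x2), (32, Lyra, 10, Eve, k1), (32, Lyra, 10, Gus, x2), (36, Gamma, 10, Hal, fin)}.
Joining (Enroll ⋈ Teacher) and Student on title yields {(1, Gamma, 22, Ned, cs, 5), (1, Gamma, 22, Ned, cs, 8), (1, Gamma, 22, Sam, eng, 5), (1, Gamma, 22, Sam, eng, 8), (1, Gamma, 22, Yan, p3, 5), (1, Gamma, 22, Yan, p3, 8), (1, Gamma, 34, Ned, cs, 5), (1, Gamma, 34, Ned, cs, 8), (1, Gamma, 34, Sam, eng, 5), (1, Gamma, 34, Sam, eng, 8), (1, Gamma, 34, Yan, p3, 5), (1, Gamma, 34, Yan, p3, 8), (22, Gamma, 15, Sam, bio, 5), (22, Gamma, 15, Sam, bio, 8), (22, Gamma, 15, Zed, p3, 5), (22, Gamma, 15, Zed, p3, 8), (32, Delta, 11, Eve, k1, 9), (32, Delta, 11, Gus, x2, 9), (32, Gamma, 38, Eve, k1, 5), (32, Gamma, 38, Eve, k1, 8), (32, Gamma, 38, Gus, x2, 5), (32, Gamma, 38, Gus, x2, 8), (36, Gamma, 10, Hal, fin, 5), (36, Gamma, 10, Hal, fin, 8)}.
Filtering on sid < tid leaves {(1, Gamma, 22, Ned, cs, 5), (1, Gamma, 22, Ned, cs, 8), (1, Gamma, 22, Sam, eng, 5), (1, Gamma, 22, Sam, eng, 8), (1, Gamma, 22, Yan, p3, 5), (1, Gamma, 22, Yan, p3, 8), (1, Gamma, 34, Ned, cs, 5), (1, Gamma, 34, Ned, cs, 8), (1, Gamma, 34, Sam, eng, 5), (1, Gamma, 34, Sam, eng, 8), (1, Gamma, 34, Yan, p3, 5), (1, Gamma, 34, Yan, p3, 8), (32, Gamma, 38, Eve, k1, 5), (32, Gamma, 38, Eve, k1, 8), (32, Gamma, 38, Gus, x2, 5), (32, Gamma, 38, Gus, x2, 8)}.
π_{credits, sname, title} gives {(5, Eve, Gamma), (5, Gus, Gamma), (5, Ned, Gamma), (5, Sam, Gamma), (5, Yan, Gamma), (8, Eve, Gamma), (8, Gus, Gamma), (8, Ned, Gamma), (8, Sam, Gamma), (8, Yan, Gamma)} (6 duplicate(s) eliminated).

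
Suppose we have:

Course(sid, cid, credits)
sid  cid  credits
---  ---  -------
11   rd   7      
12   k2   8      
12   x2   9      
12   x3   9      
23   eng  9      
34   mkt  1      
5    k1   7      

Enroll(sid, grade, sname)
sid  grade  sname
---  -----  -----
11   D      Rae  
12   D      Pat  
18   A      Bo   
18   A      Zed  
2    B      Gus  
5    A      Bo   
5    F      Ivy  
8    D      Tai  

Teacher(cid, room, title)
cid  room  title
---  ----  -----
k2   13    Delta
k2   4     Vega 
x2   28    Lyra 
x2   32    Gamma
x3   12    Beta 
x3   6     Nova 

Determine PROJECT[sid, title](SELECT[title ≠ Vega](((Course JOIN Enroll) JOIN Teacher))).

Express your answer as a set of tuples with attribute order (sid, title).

Joining Course and Enroll on sid yields {(11, rd, 7, D, Rae), (12, k2, 8, D, Pat), (12, x2, 9, D, Pat), (12, x3, 9, D, Pat), (5, k1, 7, A, Bo), (5, k1, 7, F, Ivy)}.
Joining (Course JOIN Enroll) and Teacher on cid yields {(12, k2, 8, D, Pat, 13, Delta), (12, k2, 8, D, Pat, 4, Vega), (12, x2, 9, D, Pat, 28, Lyra), (12, x2, 9, D, Pat, 32, Gamma), (12, x3, 9, D, Pat, 12, Beta), (12, x3, 9, D, Pat, 6, Nova)}.
Apply σ_{title ≠ Vega}; surviving tuples: {(12, k2, 8, D, Pat, 13, Delta), (12, x2, 9, D, Pat, 28, Lyra), (12, x2, 9, D, Pat, 32, Gamma), (12, x3, 9, D, Pat, 12, Beta), (12, x3, 9, D, Pat, 6, Nova)}
π_{sid, title} gives {(12, Beta), (12, Delta), (12, Gamma), (12, Lyra), (12, Nova)}.

{(12, Beta), (12, Delta), (12, Gamma), (12, Lyra), (12, Nova)}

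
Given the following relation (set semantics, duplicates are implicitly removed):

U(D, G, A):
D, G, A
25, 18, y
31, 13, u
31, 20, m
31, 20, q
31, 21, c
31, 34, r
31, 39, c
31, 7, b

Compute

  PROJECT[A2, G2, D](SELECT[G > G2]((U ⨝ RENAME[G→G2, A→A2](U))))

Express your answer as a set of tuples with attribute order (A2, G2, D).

{(b, 7, 31), (c, 21, 31), (m, 20, 31), (q, 20, 31), (r, 34, 31), (u, 13, 31)}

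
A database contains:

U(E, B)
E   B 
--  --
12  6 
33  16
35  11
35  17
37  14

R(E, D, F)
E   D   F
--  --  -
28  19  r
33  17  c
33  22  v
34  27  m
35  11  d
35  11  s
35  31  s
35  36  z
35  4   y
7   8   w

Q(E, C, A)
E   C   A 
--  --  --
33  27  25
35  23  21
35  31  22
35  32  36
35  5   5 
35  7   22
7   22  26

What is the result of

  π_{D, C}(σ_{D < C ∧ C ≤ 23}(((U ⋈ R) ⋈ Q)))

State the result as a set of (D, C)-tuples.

{(11, 23), (4, 23), (4, 5), (4, 7)}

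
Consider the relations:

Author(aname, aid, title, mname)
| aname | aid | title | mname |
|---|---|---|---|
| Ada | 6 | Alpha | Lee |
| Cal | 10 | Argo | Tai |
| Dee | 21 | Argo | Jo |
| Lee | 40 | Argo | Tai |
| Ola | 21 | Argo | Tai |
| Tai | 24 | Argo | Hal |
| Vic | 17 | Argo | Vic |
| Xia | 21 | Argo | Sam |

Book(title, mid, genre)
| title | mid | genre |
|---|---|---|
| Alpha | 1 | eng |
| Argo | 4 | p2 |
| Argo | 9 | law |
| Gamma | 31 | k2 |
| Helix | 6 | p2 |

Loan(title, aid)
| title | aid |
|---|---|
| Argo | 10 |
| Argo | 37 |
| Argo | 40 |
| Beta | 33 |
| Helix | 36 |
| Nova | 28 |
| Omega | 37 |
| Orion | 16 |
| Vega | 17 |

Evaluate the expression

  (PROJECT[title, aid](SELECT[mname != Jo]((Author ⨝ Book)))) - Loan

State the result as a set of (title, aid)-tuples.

{(Alpha, 6), (Argo, 17), (Argo, 21), (Argo, 24)}

Natural join on title: {(Ada, 6, Alpha, Lee, 1, eng), (Cal, 10, Argo, Tai, 4, p2), (Cal, 10, Argo, Tai, 9, law), (Dee, 21, Argo, Jo, 4, p2), (Dee, 21, Argo, Jo, 9, law), (Lee, 40, Argo, Tai, 4, p2), (Lee, 40, Argo, Tai, 9, law), (Ola, 21, Argo, Tai, 4, p2), (Ola, 21, Argo, Tai, 9, law), (Tai, 24, Argo, Hal, 4, p2), (Tai, 24, Argo, Hal, 9, law), (Vic, 17, Argo, Vic, 4, p2), (Vic, 17, Argo, Vic, 9, law), (Xia, 21, Argo, Sam, 4, p2), (Xia, 21, Argo, Sam, 9, law)}
Selection mname != Jo: {(Ada, 6, Alpha, Lee, 1, eng), (Cal, 10, Argo, Tai, 4, p2), (Cal, 10, Argo, Tai, 9, law), (Lee, 40, Argo, Tai, 4, p2), (Lee, 40, Argo, Tai, 9, law), (Ola, 21, Argo, Tai, 4, p2), (Ola, 21, Argo, Tai, 9, law), (Tai, 24, Argo, Hal, 4, p2), (Tai, 24, Argo, Hal, 9, law), (Vic, 17, Argo, Vic, 4, p2), (Vic, 17, Argo, Vic, 9, law), (Xia, 21, Argo, Sam, 4, p2), (Xia, 21, Argo, Sam, 9, law)}
Projecting to title, aid (7 duplicate(s) eliminated): {(Alpha, 6), (Argo, 10), (Argo, 17), (Argo, 21), (Argo, 24), (Argo, 40)}
Set difference of the two operands is {(Alpha, 6), (Argo, 17), (Argo, 21), (Argo, 24)}.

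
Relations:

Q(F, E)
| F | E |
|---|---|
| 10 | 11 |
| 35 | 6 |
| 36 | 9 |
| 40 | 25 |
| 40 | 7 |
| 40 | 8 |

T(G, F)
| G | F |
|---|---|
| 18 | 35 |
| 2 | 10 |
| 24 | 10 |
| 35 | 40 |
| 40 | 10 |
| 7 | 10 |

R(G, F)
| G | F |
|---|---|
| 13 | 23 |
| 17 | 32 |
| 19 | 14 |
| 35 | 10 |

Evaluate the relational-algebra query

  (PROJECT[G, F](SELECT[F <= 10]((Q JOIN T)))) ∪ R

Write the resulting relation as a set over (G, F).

{(13, 23), (17, 32), (19, 14), (2, 10), (24, 10), (35, 10), (40, 10), (7, 10)}

Joining Q and T on F yields {(10, 11, 2), (10, 11, 24), (10, 11, 40), (10, 11, 7), (35, 6, 18), (40, 25, 35), (40, 7, 35), (40, 8, 35)}.
σ[F <= 10]: keep tuples satisfying F <= 10 → {(10, 11, 2), (10, 11, 24), (10, 11, 40), (10, 11, 7)}
π[G, F]: project onto (G, F) → {(2, 10), (24, 10), (40, 10), (7, 10)}
Set union of the two operands is {(13, 23), (17, 32), (19, 14), (2, 10), (24, 10), (35, 10), (40, 10), (7, 10)}.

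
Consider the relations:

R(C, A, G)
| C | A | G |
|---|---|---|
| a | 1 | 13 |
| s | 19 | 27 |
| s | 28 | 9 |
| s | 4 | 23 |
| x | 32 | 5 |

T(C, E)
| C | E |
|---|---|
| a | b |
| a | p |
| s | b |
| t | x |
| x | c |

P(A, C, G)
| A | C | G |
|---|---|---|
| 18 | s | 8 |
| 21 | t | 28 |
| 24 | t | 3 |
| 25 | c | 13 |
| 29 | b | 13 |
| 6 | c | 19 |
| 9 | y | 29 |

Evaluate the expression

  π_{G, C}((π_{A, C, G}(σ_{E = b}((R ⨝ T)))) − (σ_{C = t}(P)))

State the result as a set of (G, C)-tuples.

Natural join on C: {(a, 1, 13, b), (a, 1, 13, p), (s, 19, 27, b), (s, 28, 9, b), (s, 4, 23, b), (x, 32, 5, c)}
Selection E = b: {(a, 1, 13, b), (s, 19, 27, b), (s, 28, 9, b), (s, 4, 23, b)}
π[A, C, G]: project onto (A, C, G) → {(1, a, 13), (19, s, 27), (28, s, 9), (4, s, 23)}
Selection C = t: {(21, t, 28), (24, t, 3)}
Difference: {(1, a, 13), (19, s, 27), (28, s, 9), (4, s, 23)} with {(21, t, 28), (24, t, 3)} → {(1, a, 13), (19, s, 27), (28, s, 9), (4, s, 23)}
π[G, C]: project onto (G, C) → {(13, a), (23, s), (27, s), (9, s)}

{(13, a), (23, s), (27, s), (9, s)}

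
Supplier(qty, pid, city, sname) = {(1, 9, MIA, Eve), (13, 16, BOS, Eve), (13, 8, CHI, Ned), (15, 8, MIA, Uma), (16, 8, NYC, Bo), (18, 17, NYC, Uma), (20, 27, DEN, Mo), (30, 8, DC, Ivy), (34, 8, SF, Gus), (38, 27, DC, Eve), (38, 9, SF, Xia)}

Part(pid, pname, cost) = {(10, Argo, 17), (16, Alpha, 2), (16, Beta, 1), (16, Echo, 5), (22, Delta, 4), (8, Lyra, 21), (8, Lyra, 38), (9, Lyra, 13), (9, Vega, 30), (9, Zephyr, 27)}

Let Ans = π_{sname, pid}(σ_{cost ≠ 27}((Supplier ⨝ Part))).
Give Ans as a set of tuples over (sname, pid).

Supplier ⋈ Part (natural join on pid): {(1, 9, MIA, Eve, Lyra, 13), (1, 9, MIA, Eve, Vega, 30), (1, 9, MIA, Eve, Zephyr, 27), (13, 16, BOS, Eve, Alpha, 2), (13, 16, BOS, Eve, Beta, 1), (13, 16, BOS, Eve, Echo, 5), (13, 8, CHI, Ned, Lyra, 21), (13, 8, CHI, Ned, Lyra, 38), (15, 8, MIA, Uma, Lyra, 21), (15, 8, MIA, Uma, Lyra, 38), (16, 8, NYC, Bo, Lyra, 21), (16, 8, NYC, Bo, Lyra, 38), (30, 8, DC, Ivy, Lyra, 21), (30, 8, DC, Ivy, Lyra, 38), (34, 8, SF, Gus, Lyra, 21), (34, 8, SF, Gus, Lyra, 38), (38, 9, SF, Xia, Lyra, 13), (38, 9, SF, Xia, Vega, 30), (38, 9, SF, Xia, Zephyr, 27)}
Filtering on cost ≠ 27 leaves {(1, 9, MIA, Eve, Lyra, 13), (1, 9, MIA, Eve, Vega, 30), (13, 16, BOS, Eve, Alpha, 2), (13, 16, BOS, Eve, Beta, 1), (13, 16, BOS, Eve, Echo, 5), (13, 8, CHI, Ned, Lyra, 21), (13, 8, CHI, Ned, Lyra, 38), (15, 8, MIA, Uma, Lyra, 21), (15, 8, MIA, Uma, Lyra, 38), (16, 8, NYC, Bo, Lyra, 21), (16, 8, NYC, Bo, Lyra, 38), (30, 8, DC, Ivy, Lyra, 21), (30, 8, DC, Ivy, Lyra, 38), (34, 8, SF, Gus, Lyra, 21), (34, 8, SF, Gus, Lyra, 38), (38, 9, SF, Xia, Lyra, 13), (38, 9, SF, Xia, Vega, 30)}.
π[sname, pid]: project onto (sname, pid) (9 duplicate(s) eliminated) → {(Bo, 8), (Eve, 16), (Eve, 9), (Gus, 8), (Ivy, 8), (Ned, 8), (Uma, 8), (Xia, 9)}

{(Bo, 8), (Eve, 16), (Eve, 9), (Gus, 8), (Ivy, 8), (Ned, 8), (Uma, 8), (Xia, 9)}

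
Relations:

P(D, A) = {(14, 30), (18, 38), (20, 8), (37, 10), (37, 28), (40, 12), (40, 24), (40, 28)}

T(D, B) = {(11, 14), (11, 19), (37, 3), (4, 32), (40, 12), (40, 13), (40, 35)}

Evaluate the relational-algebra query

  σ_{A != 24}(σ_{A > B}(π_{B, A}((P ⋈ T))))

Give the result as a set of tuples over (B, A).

Joining P and T on D yields {(37, 10, 3), (37, 28, 3), (40, 12, 12), (40, 12, 13), (40, 12, 35), (40, 24, 12), (40, 24, 13), (40, 24, 35), (40, 28, 12), (40, 28, 13), (40, 28, 35)}.
Keep only column(s) B, A: {(12, 12), (12, 24), (12, 28), (13, 12), (13, 24), (13, 28), (3, 10), (3, 28), (35, 12), (35, 24), (35, 28)}
σ[A > B]: keep tuples satisfying A > B → {(12, 24), (12, 28), (13, 24), (13, 28), (3, 10), (3, 28)}
σ[A != 24]: keep tuples satisfying A != 24 → {(12, 28), (13, 28), (3, 10), (3, 28)}

{(12, 28), (13, 28), (3, 10), (3, 28)}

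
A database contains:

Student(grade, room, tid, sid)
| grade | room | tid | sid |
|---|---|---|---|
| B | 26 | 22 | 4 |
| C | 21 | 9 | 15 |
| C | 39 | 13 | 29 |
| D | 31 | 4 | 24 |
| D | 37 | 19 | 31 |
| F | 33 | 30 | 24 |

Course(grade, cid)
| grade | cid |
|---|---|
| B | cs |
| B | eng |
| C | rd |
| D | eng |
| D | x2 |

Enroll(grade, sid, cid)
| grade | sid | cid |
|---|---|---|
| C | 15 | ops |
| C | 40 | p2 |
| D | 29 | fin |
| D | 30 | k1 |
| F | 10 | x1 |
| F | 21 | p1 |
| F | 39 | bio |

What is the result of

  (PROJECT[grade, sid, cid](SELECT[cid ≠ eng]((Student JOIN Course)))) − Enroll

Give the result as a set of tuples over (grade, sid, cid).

Natural join on grade: {(B, 26, 22, 4, cs), (B, 26, 22, 4, eng), (C, 21, 9, 15, rd), (C, 39, 13, 29, rd), (D, 31, 4, 24, eng), (D, 31, 4, 24, x2), (D, 37, 19, 31, eng), (D, 37, 19, 31, x2)}
Filtering on cid ≠ eng leaves {(B, 26, 22, 4, cs), (C, 21, 9, 15, rd), (C, 39, 13, 29, rd), (D, 31, 4, 24, x2), (D, 37, 19, 31, x2)}.
Keep only column(s) grade, sid, cid: {(B, 4, cs), (C, 15, rd), (C, 29, rd), (D, 24, x2), (D, 31, x2)}
Difference: {(B, 4, cs), (C, 15, rd), (C, 29, rd), (D, 24, x2), (D, 31, x2)} with {(C, 15, ops), (C, 40, p2), (D, 29, fin), (D, 30, k1), (F, 10, x1), (F, 21, p1), (F, 39, bio)} → {(B, 4, cs), (C, 15, rd), (C, 29, rd), (D, 24, x2), (D, 31, x2)}

{(B, 4, cs), (C, 15, rd), (C, 29, rd), (D, 24, x2), (D, 31, x2)}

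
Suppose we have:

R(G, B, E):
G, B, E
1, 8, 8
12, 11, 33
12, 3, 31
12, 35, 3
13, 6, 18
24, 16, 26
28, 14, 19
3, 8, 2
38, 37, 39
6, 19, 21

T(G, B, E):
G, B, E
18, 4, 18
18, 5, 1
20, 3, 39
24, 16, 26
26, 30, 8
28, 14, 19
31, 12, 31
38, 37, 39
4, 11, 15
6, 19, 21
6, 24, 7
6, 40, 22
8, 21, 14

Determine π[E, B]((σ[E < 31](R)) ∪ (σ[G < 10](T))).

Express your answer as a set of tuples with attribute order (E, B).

{(14, 21), (15, 11), (18, 6), (19, 14), (2, 8), (21, 19), (22, 40), (26, 16), (3, 35), (7, 24), (8, 8)}

Filtering on E < 31 leaves {(1, 8, 8), (12, 35, 3), (13, 6, 18), (24, 16, 26), (28, 14, 19), (3, 8, 2), (6, 19, 21)}.
Filtering on G < 10 leaves {(4, 11, 15), (6, 19, 21), (6, 24, 7), (6, 40, 22), (8, 21, 14)}.
Taking the union: {(1, 8, 8), (12, 35, 3), (13, 6, 18), (24, 16, 26), (28, 14, 19), (3, 8, 2), (4, 11, 15), (6, 19, 21), (6, 24, 7), (6, 40, 22), (8, 21, 14)}
π[E, B]: project onto (E, B) → {(14, 21), (15, 11), (18, 6), (19, 14), (2, 8), (21, 19), (22, 40), (26, 16), (3, 35), (7, 24), (8, 8)}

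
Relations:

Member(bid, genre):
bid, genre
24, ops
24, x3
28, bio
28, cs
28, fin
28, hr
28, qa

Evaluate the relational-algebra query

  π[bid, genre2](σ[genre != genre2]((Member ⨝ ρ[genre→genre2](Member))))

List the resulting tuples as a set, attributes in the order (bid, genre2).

ρ[genre→genre2]: schema becomes (bid, genre2); tuples unchanged.
Member ⋈ ρ[genre→genre2](Member) (natural join on bid): {(24, ops, ops), (24, ops, x3), (24, x3, ops), (24, x3, x3), (28, bio, bio), (28, bio, cs), (28, bio, fin), (28, bio, hr), (28, bio, qa), (28, cs, bio), (28, cs, cs), (28, cs, fin), (28, cs, hr), (28, cs, qa), (28, fin, bio), (28, fin, cs), (28, fin, fin), (28, fin, hr), (28, fin, qa), (28, hr, bio), (28, hr, cs), (28, hr, fin), (28, hr, hr), (28, hr, qa), (28, qa, bio), (28, qa, cs), (28, qa, fin), (28, qa, hr), (28, qa, qa)}
Selection genre != genre2: {(24, ops, x3), (24, x3, ops), (28, bio, cs), (28, bio, fin), (28, bio, hr), (28, bio, qa), (28, cs, bio), (28, cs, fin), (28, cs, hr), (28, cs, qa), (28, fin, bio), (28, fin, cs), (28, fin, hr), (28, fin, qa), (28, hr, bio), (28, hr, cs), (28, hr, fin), (28, hr, qa), (28, qa, bio), (28, qa, cs), (28, qa, fin), (28, qa, hr)}
π[bid, genre2]: project onto (bid, genre2) (15 duplicate(s) eliminated) → {(24, ops), (24, x3), (28, bio), (28, cs), (28, fin), (28, hr), (28, qa)}

{(24, ops), (24, x3), (28, bio), (28, cs), (28, fin), (28, hr), (28, qa)}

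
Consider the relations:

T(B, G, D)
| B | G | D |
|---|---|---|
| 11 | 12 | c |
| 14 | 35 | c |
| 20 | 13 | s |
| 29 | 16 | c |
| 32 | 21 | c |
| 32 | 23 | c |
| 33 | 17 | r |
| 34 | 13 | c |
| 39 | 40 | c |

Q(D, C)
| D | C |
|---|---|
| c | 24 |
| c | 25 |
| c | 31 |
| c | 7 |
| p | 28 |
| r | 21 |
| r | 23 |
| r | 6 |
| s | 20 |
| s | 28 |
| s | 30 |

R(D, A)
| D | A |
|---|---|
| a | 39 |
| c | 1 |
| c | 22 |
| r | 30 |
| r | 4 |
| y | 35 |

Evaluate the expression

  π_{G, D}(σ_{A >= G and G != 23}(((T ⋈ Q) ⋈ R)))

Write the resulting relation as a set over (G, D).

Natural join on D: {(11, 12, c, 24), (11, 12, c, 25), (11, 12, c, 31), (11, 12, c, 7), (14, 35, c, 24), (14, 35, c, 25), (14, 35, c, 31), (14, 35, c, 7), (20, 13, s, 20), (20, 13, s, 28), (20, 13, s, 30), (29, 16, c, 24), (29, 16, c, 25), (29, 16, c, 31), (29, 16, c, 7), (32, 21, c, 24), (32, 21, c, 25), (32, 21, c, 31), (32, 21, c, 7), (32, 23, c, 24), (32, 23, c, 25), (32, 23, c, 31), (32, 23, c, 7), (33, 17, r, 21), (33, 17, r, 23), (33, 17, r, 6), (34, 13, c, 24), (34, 13, c, 25), (34, 13, c, 31), (34, 13, c, 7), (39, 40, c, 24), (39, 40, c, 25), (39, 40, c, 31), (39, 40, c, 7)}
Natural join on D: {(11, 12, c, 24, 1), (11, 12, c, 24, 22), (11, 12, c, 25, 1), (11, 12, c, 25, 22), (11, 12, c, 31, 1), (11, 12, c, 31, 22), (11, 12, c, 7, 1), (11, 12, c, 7, 22), (14, 35, c, 24, 1), (14, 35, c, 24, 22), (14, 35, c, 25, 1), (14, 35, c, 25, 22), (14, 35, c, 31, 1), (14, 35, c, 31, 22), (14, 35, c, 7, 1), (14, 35, c, 7, 22), (29, 16, c, 24, 1), (29, 16, c, 24, 22), (29, 16, c, 25, 1), (29, 16, c, 25, 22), (29, 16, c, 31, 1), (29, 16, c, 31, 22), (29, 16, c, 7, 1), (29, 16, c, 7, 22), (32, 21, c, 24, 1), (32, 21, c, 24, 22), (32, 21, c, 25, 1), (32, 21, c, 25, 22), (32, 21, c, 31, 1), (32, 21, c, 31, 22), (32, 21, c, 7, 1), (32, 21, c, 7, 22), (32, 23, c, 24, 1), (32, 23, c, 24, 22), (32, 23, c, 25, 1), (32, 23, c, 25, 22), (32, 23, c, 31, 1), (32, 23, c, 31, 22), (32, 23, c, 7, 1), (32, 23, c, 7, 22), (33, 17, r, 21, 30), (33, 17, r, 21, 4), (33, 17, r, 23, 30), (33, 17, r, 23, 4), (33, 17, r, 6, 30), (33, 17, r, 6, 4), (34, 13, c, 24, 1), (34, 13, c, 24, 22), (34, 13, c, 25, 1), (34, 13, c, 25, 22), (34, 13, c, 31, 1), (34, 13, c, 31, 22), (34, 13, c, 7, 1), (34, 13, c, 7, 22), (39, 40, c, 24, 1), (39, 40, c, 24, 22), (39, 40, c, 25, 1), (39, 40, c, 25, 22), (39, 40, c, 31, 1), (39, 40, c, 31, 22), (39, 40, c, 7, 1), (39, 40, c, 7, 22)}
Filtering on A >= G and G != 23 leaves {(11, 12, c, 24, 22), (11, 12, c, 25, 22), (11, 12, c, 31, 22), (11, 12, c, 7, 22), (29, 16, c, 24, 22), (29, 16, c, 25, 22), (29, 16, c, 31, 22), (29, 16, c, 7, 22), (32, 21, c, 24, 22), (32, 21, c, 25, 22), (32, 21, c, 31, 22), (32, 21, c, 7, 22), (33, 17, r, 21, 30), (33, 17, r, 23, 30), (33, 17, r, 6, 30), (34, 13, c, 24, 22), (34, 13, c, 25, 22), (34, 13, c, 31, 22), (34, 13, c, 7, 22)}.
Projecting to G, D (14 duplicate(s) eliminated): {(12, c), (13, c), (16, c), (17, r), (21, c)}

{(12, c), (13, c), (16, c), (17, r), (21, c)}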